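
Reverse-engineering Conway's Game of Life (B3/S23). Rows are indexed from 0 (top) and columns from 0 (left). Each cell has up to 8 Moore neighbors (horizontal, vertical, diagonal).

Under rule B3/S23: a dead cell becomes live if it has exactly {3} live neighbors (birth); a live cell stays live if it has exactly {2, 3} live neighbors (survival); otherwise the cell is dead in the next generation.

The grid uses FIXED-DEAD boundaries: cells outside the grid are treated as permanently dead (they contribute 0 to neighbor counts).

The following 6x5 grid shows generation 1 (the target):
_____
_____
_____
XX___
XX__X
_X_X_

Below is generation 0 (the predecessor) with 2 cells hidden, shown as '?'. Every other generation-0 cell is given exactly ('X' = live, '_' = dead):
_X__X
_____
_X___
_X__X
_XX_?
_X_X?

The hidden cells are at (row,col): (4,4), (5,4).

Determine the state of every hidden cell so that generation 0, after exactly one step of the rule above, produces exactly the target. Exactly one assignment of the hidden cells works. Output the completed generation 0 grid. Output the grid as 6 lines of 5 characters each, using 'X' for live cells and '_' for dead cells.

Hidden generation-0 cells (in order): (4,4), (5,4).
A hidden cell only influences target cells in its own 3x3 neighborhood. Try each of the 2^2 = 4 assignments, step the completed generation 0 forward once under B3/S23, and compare with the target:
  (4,4)=_ (5,4)=_ -> step gives (4,3)='X' but target has '_' -> reject
  (4,4)=_ (5,4)=X -> step reproduces the target at every cell -> ACCEPT
  (4,4)=X (5,4)=_ -> step gives (3,3)='X' but target has '_' -> reject
  (4,4)=X (5,4)=X -> step gives (3,3)='X' but target has '_' -> reject
Unique solution: (4,4)=dead, (5,4)=live.
Check: live-neighbor counts of every cell in the completed generation 0:
10110
22211
21211
33420
33443
22421
Applying B3/S23 to generation 0 with these counts gives:
_____
_____
_____
XX___
XX__X
_X_X_
which matches the target exactly.

Answer: _X__X
_____
_X___
_X__X
_XX__
_X_XX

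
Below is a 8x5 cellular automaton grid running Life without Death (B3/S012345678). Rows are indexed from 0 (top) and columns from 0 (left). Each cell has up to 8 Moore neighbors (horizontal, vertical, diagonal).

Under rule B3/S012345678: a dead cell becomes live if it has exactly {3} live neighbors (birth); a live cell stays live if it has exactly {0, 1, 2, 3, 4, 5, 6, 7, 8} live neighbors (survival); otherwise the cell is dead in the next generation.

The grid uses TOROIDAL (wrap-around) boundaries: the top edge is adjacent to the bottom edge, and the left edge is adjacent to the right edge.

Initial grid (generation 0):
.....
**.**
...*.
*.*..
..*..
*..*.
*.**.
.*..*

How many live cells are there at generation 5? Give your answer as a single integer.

Simulating step by step:
Generation 0 (given above): 15 live cells
Generation 1: 26 live cells
.***.
*****
...*.
****.
..***
*..*.
*.**.
*****
Generation 2: 26 live cells
.***.
*****
...*.
****.
..***
*..*.
*.**.
*****
Generation 3: 26 live cells
.***.
*****
...*.
****.
..***
*..*.
*.**.
*****
Generation 4: 26 live cells
.***.
*****
...*.
****.
..***
*..*.
*.**.
*****
Generation 5: 26 live cells
.***.
*****
...*.
****.
..***
*..*.
*.**.
*****
Population at generation 5: 26

Answer: 26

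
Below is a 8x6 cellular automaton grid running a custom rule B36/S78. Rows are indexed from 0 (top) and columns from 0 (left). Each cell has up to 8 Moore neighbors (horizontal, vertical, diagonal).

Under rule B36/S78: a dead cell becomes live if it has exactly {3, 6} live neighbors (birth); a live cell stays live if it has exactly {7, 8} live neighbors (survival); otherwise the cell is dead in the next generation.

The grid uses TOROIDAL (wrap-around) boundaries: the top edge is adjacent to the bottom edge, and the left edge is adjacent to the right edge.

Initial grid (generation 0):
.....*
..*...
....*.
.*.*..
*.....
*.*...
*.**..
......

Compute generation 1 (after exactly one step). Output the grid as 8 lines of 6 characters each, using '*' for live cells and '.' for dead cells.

Answer: ......
......
..**..
......
..*...
...*.*
......
......

Derivation:
Simulating step by step:
Generation 0 (given above): 11 live cells
Generation 1: 5 live cells
(generation 1 grid is the final answer)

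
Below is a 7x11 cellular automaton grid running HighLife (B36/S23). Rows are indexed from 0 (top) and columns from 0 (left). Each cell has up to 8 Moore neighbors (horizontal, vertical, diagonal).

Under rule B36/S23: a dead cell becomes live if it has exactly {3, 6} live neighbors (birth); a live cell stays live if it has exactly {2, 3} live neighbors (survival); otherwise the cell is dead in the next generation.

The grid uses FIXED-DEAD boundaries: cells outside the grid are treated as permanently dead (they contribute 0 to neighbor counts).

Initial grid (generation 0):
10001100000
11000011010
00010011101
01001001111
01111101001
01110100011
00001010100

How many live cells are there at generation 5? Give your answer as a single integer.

Answer: 17

Derivation:
Simulating step by step:
Generation 0 (given above): 35 live cells
Generation 1: 31 live cells
11000110000
11001000010
11100100011
01000000001
10000101010
01001001111
00111100010
Generation 2: 28 live cells
11000100000
00001010011
00100000011
00100010101
11000011000
01100001001
00111100011
Generation 3: 30 live cells
00000100000
01000100011
00010101100
00100010101
10000010110
10001101111
01111000011
Generation 4: 27 live cells
00000000000
00000100110
00101101101
00000111000
01000011000
10101111000
01111100001
Generation 5: 17 live cells
00000000000
00001111110
00001010000
00001000000
01001100100
10000001000
01100000000
Population at generation 5: 17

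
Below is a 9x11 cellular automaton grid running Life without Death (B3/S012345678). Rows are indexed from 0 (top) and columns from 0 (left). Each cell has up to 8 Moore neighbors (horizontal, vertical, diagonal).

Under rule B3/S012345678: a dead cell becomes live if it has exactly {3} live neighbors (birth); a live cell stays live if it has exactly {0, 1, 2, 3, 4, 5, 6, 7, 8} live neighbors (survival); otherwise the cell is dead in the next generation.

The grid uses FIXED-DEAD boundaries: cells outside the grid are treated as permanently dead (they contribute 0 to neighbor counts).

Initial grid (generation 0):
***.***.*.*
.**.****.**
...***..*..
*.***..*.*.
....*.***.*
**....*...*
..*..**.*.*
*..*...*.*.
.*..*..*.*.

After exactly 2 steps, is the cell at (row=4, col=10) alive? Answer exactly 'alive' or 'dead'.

Simulating step by step:
Generation 0 (given above): 48 live cells
Generation 1: 59 live cells
***.***.*.*
***.****.**
...***..*.*
*.***..*.*.
*.*.*.***.*
**....*.*.*
*.*..**.*.*
******.*.**
.*..*..*.*.
Generation 2: 67 live cells
***.***.*.*
***.****.**
*..***..*.*
*.***..*.**
*.*.*.***.*
****..*.*.*
*.*..**.*.*
******.*.**
**..****.**

Cell (4,10) at generation 2: 1 -> alive

Answer: alive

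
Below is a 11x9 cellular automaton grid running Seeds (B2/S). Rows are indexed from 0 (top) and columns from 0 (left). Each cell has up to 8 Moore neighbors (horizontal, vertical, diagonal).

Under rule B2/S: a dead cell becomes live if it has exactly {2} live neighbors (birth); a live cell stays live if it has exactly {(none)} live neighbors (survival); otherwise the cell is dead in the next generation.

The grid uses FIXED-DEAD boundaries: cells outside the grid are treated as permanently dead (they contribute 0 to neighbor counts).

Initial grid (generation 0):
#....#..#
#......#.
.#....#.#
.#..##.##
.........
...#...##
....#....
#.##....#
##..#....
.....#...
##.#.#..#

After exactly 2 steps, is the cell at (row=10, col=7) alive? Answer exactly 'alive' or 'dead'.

Answer: alive

Derivation:
Simulating step by step:
Generation 0 (given above): 30 live cells
Generation 1: 19 live cells
.#....##.
.....#...
..#.#....
#.#......
..##.#...
....#....
.#.......
.....#...
.....#...
...#..#..
..#...#..
Generation 2: 20 live cells
.....#...
.####..#.
.....#...
.....#...
.........
.#...#...
....##...
....#.#..
.........
..#.#..#.
...#.#.#.

Cell (10,7) at generation 2: 1 -> alive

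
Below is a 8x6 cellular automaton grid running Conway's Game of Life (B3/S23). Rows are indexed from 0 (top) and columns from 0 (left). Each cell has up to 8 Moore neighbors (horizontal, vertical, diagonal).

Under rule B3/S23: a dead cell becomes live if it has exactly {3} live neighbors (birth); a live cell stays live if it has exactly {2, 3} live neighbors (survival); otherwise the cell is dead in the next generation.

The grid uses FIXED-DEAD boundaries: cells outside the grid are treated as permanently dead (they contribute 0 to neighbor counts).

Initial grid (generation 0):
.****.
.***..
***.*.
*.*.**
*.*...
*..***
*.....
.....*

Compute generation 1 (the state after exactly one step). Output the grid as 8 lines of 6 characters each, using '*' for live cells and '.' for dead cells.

Simulating step by step:
Generation 0 (given above): 23 live cells
Generation 1: 15 live cells
(generation 1 grid is the final answer)

Answer: .*..*.
......
*...**
*.*.**
*.*...
*..**.
.....*
......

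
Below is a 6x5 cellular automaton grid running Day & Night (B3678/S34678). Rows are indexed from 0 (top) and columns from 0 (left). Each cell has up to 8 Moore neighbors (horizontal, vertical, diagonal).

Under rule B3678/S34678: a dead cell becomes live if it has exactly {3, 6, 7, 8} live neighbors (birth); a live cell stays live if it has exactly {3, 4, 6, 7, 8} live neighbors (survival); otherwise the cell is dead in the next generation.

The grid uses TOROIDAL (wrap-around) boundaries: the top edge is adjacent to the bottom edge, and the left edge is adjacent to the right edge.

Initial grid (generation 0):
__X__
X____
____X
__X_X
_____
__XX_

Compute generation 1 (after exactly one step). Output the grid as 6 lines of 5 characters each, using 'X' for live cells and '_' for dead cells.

Simulating step by step:
Generation 0 (given above): 7 live cells
Generation 1: 6 live cells
(generation 1 grid is the final answer)

Answer: _X_X_
_____
X__X_
___X_
__X__
_____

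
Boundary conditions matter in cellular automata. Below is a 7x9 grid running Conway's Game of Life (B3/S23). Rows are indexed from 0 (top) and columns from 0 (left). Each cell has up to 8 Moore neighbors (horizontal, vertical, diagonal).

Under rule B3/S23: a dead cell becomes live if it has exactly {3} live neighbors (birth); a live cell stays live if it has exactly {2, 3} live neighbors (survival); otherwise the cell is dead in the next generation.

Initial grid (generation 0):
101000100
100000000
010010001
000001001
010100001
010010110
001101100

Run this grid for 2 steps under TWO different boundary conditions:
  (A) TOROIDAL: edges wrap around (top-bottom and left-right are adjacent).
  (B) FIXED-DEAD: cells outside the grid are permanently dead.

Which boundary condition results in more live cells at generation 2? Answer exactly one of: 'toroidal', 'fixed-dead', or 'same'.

Under TOROIDAL boundary, generation 2:
011001000
100000011
000000000
100010101
001010000
110000111
000000010
Population = 18

Under FIXED-DEAD boundary, generation 2:
000000000
000000000
000000000
000010111
011010001
010000001
001110010
Population = 14

Comparison: toroidal=18, fixed-dead=14 -> toroidal

Answer: toroidal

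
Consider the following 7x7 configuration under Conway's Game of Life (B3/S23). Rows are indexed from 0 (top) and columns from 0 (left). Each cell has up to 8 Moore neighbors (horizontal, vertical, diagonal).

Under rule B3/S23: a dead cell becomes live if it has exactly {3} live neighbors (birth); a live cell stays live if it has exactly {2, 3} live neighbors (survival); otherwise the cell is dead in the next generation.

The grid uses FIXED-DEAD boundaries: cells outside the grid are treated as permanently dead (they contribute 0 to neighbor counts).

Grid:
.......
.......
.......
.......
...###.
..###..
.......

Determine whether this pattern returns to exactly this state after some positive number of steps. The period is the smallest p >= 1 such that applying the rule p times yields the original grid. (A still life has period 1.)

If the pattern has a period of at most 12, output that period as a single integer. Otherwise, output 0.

Answer: 2

Derivation:
Simulating and comparing each generation to the original:
Gen 0 (original, given above): 6 live cells
Gen 1: 6 live cells, differs from original
Gen 2: 6 live cells, MATCHES original -> period = 2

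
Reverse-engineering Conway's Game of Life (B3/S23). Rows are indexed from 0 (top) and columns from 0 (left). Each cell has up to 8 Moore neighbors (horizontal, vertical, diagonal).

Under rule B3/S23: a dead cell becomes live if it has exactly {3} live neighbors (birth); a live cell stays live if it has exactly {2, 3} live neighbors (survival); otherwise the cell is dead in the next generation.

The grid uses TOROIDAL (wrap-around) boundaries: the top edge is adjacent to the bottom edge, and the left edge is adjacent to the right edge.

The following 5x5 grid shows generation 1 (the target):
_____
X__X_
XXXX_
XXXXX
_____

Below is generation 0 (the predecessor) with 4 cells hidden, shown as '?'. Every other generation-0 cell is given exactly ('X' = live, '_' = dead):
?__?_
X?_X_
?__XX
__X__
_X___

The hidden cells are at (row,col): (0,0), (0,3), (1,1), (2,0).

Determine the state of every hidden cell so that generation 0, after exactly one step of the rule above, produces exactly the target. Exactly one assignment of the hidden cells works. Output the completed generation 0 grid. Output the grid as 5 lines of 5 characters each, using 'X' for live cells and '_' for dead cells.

Answer: _____
X__X_
X__XX
__X__
_X___

Derivation:
Hidden generation-0 cells (in order): (0,0), (0,3), (1,1), (2,0).
A hidden cell only influences target cells in its own 3x3 neighborhood. Try each of the 2^4 = 16 assignments, step the completed generation 0 forward once under B3/S23, and compare with the target:
  (0,0)=_ (0,3)=_ (1,1)=_ (2,0)=_ -> step gives (1,0)='_' but target has 'X' -> reject
  (0,0)=_ (0,3)=_ (1,1)=_ (2,0)=X -> step reproduces the target at every cell -> ACCEPT
  (0,0)=_ (0,3)=_ (1,1)=X (2,0)=_ -> step gives (0,0)='X' but target has '_' -> reject
  (0,0)=_ (0,3)=_ (1,1)=X (2,0)=X -> step gives (0,0)='X' but target has '_' -> reject
  (0,0)=_ (0,3)=X (1,1)=_ (2,0)=_ -> step gives (0,2)='X' but target has '_' -> reject
  (0,0)=_ (0,3)=X (1,1)=_ (2,0)=X -> step gives (0,2)='X' but target has '_' -> reject
  (0,0)=_ (0,3)=X (1,1)=X (2,0)=_ -> step gives (0,0)='X' but target has '_' -> reject
  (0,0)=_ (0,3)=X (1,1)=X (2,0)=X -> step gives (0,0)='X' but target has '_' -> reject
  (0,0)=X (0,3)=_ (1,1)=_ (2,0)=_ -> step gives (0,0)='X' but target has '_' -> reject
  (0,0)=X (0,3)=_ (1,1)=_ (2,0)=X -> step gives (0,0)='X' but target has '_' -> reject
  (0,0)=X (0,3)=_ (1,1)=X (2,0)=_ -> step gives (0,0)='X' but target has '_' -> reject
  (0,0)=X (0,3)=_ (1,1)=X (2,0)=X -> step gives (0,0)='X' but target has '_' -> reject
  (0,0)=X (0,3)=X (1,1)=_ (2,0)=_ -> step gives (0,0)='X' but target has '_' -> reject
  (0,0)=X (0,3)=X (1,1)=_ (2,0)=X -> step gives (0,0)='X' but target has '_' -> reject
  (0,0)=X (0,3)=X (1,1)=X (2,0)=_ -> step gives (0,0)='X' but target has '_' -> reject
  (0,0)=X (0,3)=X (1,1)=X (2,0)=X -> step gives (0,0)='X' but target has '_' -> reject
Unique solution: (0,0)=dead, (0,3)=dead, (1,1)=dead, (2,0)=live.
Check: live-neighbor counts of every cell in the completed generation 0:
22212
22225
23334
33233
11210
Applying B3/S23 to generation 0 with these counts gives:
_____
X__X_
XXXX_
XXXXX
_____
which matches the target exactly.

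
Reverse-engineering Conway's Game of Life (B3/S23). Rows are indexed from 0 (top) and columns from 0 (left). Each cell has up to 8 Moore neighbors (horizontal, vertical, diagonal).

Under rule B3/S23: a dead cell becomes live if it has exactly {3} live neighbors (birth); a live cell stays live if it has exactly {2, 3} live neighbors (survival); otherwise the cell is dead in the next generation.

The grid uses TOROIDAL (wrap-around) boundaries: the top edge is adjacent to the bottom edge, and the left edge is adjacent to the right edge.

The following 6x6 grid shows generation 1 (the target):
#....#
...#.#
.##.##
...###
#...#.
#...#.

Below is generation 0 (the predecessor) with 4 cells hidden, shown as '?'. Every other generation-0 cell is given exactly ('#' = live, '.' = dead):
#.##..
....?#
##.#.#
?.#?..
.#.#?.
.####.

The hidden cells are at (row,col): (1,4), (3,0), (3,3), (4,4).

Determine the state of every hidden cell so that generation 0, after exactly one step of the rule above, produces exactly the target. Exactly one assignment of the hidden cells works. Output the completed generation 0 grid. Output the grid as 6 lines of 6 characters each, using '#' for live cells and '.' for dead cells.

Answer: #.##..
.....#
##.#.#
#.#...
.#.#..
.####.

Derivation:
Hidden generation-0 cells (in order): (1,4), (3,0), (3,3), (4,4).
A hidden cell only influences target cells in its own 3x3 neighborhood. Try each of the 2^4 = 16 assignments, step the completed generation 0 forward once under B3/S23, and compare with the target:
  (1,4)=. (3,0)=. (3,3)=. (4,4)=. -> step gives (2,0)='#' but target has '.' -> reject
  (1,4)=. (3,0)=. (3,3)=. (4,4)=# -> step gives (2,0)='#' but target has '.' -> reject
  (1,4)=. (3,0)=. (3,3)=# (4,4)=. -> step gives (2,0)='#' but target has '.' -> reject
  (1,4)=. (3,0)=. (3,3)=# (4,4)=# -> step gives (2,0)='#' but target has '.' -> reject
  (1,4)=. (3,0)=# (3,3)=. (4,4)=. -> step reproduces the target at every cell -> ACCEPT
  (1,4)=. (3,0)=# (3,3)=. (4,4)=# -> step gives (3,3)='.' but target has '#' -> reject
  (1,4)=. (3,0)=# (3,3)=# (4,4)=. -> step gives (2,2)='.' but target has '#' -> reject
  (1,4)=. (3,0)=# (3,3)=# (4,4)=# -> step gives (2,2)='.' but target has '#' -> reject
  (1,4)=# (3,0)=. (3,3)=. (4,4)=. -> step gives (0,5)='.' but target has '#' -> reject
  (1,4)=# (3,0)=. (3,3)=. (4,4)=# -> step gives (0,5)='.' but target has '#' -> reject
  (1,4)=# (3,0)=. (3,3)=# (4,4)=. -> step gives (0,5)='.' but target has '#' -> reject
  (1,4)=# (3,0)=. (3,3)=# (4,4)=# -> step gives (0,5)='.' but target has '#' -> reject
  (1,4)=# (3,0)=# (3,3)=. (4,4)=. -> step gives (0,5)='.' but target has '#' -> reject
  (1,4)=# (3,0)=# (3,3)=. (4,4)=# -> step gives (0,5)='.' but target has '#' -> reject
  (1,4)=# (3,0)=# (3,3)=# (4,4)=. -> step gives (0,5)='.' but target has '#' -> reject
  (1,4)=# (3,0)=# (3,3)=# (4,4)=# -> step gives (0,5)='.' but target has '#' -> reject
Unique solution: (1,4)=dead, (3,0)=live, (3,3)=dead, (4,4)=dead.
Check: live-neighbor counts of every cell in the completed generation 0:
244443
544343
433133
454333
346432
346532
Applying B3/S23 to generation 0 with these counts gives:
#....#
...#.#
.##.##
...###
#...#.
#...#.
which matches the target exactly.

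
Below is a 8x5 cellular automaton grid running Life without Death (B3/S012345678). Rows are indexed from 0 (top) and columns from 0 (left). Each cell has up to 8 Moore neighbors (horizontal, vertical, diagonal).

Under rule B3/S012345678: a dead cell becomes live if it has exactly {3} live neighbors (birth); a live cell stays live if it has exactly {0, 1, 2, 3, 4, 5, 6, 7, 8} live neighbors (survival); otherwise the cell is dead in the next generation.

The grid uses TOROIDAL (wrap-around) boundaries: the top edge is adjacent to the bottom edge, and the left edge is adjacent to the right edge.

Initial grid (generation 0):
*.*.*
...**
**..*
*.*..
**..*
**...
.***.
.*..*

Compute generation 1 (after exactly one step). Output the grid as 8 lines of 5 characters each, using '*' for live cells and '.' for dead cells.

Simulating step by step:
Generation 0 (given above): 20 live cells
Generation 1: 27 live cells
(generation 1 grid is the final answer)

Answer: ***.*
..***
***.*
*.**.
***.*
**.*.
.****
.*..*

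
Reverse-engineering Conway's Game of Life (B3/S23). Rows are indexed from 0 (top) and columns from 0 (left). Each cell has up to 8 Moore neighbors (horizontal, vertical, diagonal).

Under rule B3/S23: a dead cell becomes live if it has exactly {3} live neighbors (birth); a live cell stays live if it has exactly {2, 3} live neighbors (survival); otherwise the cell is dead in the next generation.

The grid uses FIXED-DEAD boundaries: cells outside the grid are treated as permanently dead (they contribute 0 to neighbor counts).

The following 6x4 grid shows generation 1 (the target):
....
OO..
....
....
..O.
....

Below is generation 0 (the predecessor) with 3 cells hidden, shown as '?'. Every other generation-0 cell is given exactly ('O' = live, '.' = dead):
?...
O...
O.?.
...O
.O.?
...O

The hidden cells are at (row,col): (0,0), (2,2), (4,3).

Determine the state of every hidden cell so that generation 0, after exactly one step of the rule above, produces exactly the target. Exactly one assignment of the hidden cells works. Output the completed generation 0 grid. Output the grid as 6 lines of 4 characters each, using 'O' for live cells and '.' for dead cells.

Answer: O...
O...
O...
...O
.O..
...O

Derivation:
Hidden generation-0 cells (in order): (0,0), (2,2), (4,3).
A hidden cell only influences target cells in its own 3x3 neighborhood. Try each of the 2^3 = 8 assignments, step the completed generation 0 forward once under B3/S23, and compare with the target:
  (0,0)=. (2,2)=. (4,3)=. -> step gives (1,0)='.' but target has 'O' -> reject
  (0,0)=. (2,2)=. (4,3)=O -> step gives (1,0)='.' but target has 'O' -> reject
  (0,0)=. (2,2)=O (4,3)=. -> step gives (1,0)='.' but target has 'O' -> reject
  (0,0)=. (2,2)=O (4,3)=O -> step gives (1,0)='.' but target has 'O' -> reject
  (0,0)=O (2,2)=. (4,3)=. -> step reproduces the target at every cell -> ACCEPT
  (0,0)=O (2,2)=. (4,3)=O -> step gives (3,2)='O' but target has '.' -> reject
  (0,0)=O (2,2)=O (4,3)=. -> step gives (1,1)='.' but target has 'O' -> reject
  (0,0)=O (2,2)=O (4,3)=O -> step gives (1,1)='.' but target has 'O' -> reject
Unique solution: (0,0)=live, (2,2)=dead, (4,3)=dead.
Check: live-neighbor counts of every cell in the completed generation 0:
1200
2300
1211
2220
1032
1120
Applying B3/S23 to generation 0 with these counts gives:
....
OO..
....
....
..O.
....
which matches the target exactly.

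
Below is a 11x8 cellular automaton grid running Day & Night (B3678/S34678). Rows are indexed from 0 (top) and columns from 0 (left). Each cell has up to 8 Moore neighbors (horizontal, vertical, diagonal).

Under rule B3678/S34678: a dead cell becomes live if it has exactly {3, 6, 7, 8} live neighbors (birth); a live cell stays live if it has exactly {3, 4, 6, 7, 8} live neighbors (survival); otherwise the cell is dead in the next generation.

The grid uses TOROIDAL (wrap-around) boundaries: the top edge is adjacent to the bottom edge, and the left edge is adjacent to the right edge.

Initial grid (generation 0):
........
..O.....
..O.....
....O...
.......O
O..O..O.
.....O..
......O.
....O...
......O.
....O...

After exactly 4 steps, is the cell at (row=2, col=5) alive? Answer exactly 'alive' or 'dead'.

Simulating step by step:
Generation 0 (given above): 12 live cells
Generation 1: 7 live cells
........
........
...O....
........
........
.......O
......OO
.....O..
.....O..
.....O..
........
Generation 2: 4 live cells
........
........
........
........
........
......O.
......O.
........
....O.O.
........
........
Generation 3: 1 live cells
........
........
........
........
........
........
........
.....O..
........
........
........
Generation 4: 0 live cells
........
........
........
........
........
........
........
........
........
........
........

Cell (2,5) at generation 4: 0 -> dead

Answer: dead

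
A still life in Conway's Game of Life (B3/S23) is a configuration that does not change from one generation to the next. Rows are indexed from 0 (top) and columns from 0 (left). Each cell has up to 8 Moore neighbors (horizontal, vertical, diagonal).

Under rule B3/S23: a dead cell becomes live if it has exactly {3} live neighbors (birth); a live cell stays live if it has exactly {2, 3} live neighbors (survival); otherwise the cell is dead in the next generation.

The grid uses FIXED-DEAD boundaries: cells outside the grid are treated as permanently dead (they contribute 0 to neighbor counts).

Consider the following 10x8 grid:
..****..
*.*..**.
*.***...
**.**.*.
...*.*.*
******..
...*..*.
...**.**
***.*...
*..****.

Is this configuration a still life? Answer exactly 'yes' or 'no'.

Compute generation 1 and compare to generation 0 (given above):
Generation 1:
.******.
......*.
*.....*.
**....*.
........
.*...*..
.*....**
.*..*.**
***....*
*.****..
Cell (0,1) differs: gen0=0 vs gen1=1 -> NOT a still life.

Answer: no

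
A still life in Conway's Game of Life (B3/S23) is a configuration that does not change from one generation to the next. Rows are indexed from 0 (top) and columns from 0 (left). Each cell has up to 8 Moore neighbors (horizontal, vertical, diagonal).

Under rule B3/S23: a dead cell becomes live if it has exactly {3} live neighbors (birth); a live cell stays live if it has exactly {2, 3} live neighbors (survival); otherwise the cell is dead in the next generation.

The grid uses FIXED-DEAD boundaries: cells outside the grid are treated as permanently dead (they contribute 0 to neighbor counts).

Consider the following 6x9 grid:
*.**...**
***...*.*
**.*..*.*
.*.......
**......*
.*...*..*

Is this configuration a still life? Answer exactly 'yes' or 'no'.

Answer: no

Derivation:
Compute generation 1 and compare to generation 0 (given above):
Generation 1:
*.**...**
......*.*
.........
.......*.
***......
**.......
Cell (1,0) differs: gen0=1 vs gen1=0 -> NOT a still life.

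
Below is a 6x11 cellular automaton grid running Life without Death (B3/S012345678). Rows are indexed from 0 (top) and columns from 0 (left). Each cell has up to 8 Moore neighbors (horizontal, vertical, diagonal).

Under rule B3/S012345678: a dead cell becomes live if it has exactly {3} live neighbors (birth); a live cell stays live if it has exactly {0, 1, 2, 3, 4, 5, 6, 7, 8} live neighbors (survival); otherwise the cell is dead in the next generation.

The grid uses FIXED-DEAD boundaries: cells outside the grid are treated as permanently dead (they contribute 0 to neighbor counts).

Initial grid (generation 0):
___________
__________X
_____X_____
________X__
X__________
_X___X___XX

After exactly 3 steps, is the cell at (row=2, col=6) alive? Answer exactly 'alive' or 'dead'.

Simulating step by step:
Generation 0 (given above): 8 live cells
Generation 1: 9 live cells
___________
__________X
_____X_____
________X__
X________X_
_X___X___XX
Generation 2: 11 live cells
___________
__________X
_____X_____
________X__
X_______XXX
_X___X___XX
Generation 3: 12 live cells
___________
__________X
_____X_____
________X__
X_______XXX
_X___X__XXX

Cell (2,6) at generation 3: 0 -> dead

Answer: dead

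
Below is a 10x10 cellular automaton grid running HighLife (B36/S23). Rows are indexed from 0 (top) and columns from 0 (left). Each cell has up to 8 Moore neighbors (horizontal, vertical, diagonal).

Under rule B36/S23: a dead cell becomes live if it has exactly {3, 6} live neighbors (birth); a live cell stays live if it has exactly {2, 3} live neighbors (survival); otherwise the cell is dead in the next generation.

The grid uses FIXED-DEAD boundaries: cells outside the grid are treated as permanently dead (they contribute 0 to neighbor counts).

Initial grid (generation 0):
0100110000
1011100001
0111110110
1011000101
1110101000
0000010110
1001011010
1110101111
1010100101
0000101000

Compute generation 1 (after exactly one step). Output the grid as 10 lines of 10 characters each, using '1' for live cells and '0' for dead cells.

Simulating step by step:
Generation 0 (given above): 48 live cells
Generation 1: 36 live cells
(generation 1 grid is the final answer)

Answer: 0110110000
1000001010
1000011101
1000000100
1010111000
1011000010
1011000000
1010100001
1010100001
0001010000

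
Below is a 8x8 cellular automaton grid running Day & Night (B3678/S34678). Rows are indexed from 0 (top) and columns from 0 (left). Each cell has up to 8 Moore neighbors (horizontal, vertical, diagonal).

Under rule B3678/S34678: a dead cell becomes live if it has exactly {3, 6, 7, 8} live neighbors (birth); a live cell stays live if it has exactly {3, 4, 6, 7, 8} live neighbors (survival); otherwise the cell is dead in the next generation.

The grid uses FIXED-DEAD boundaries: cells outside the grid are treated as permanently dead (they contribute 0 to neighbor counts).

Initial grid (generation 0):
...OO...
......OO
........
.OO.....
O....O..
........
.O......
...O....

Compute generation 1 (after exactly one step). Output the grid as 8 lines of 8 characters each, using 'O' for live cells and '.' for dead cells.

Answer: ........
........
........
........
.O......
........
........
........

Derivation:
Simulating step by step:
Generation 0 (given above): 10 live cells
Generation 1: 1 live cells
(generation 1 grid is the final answer)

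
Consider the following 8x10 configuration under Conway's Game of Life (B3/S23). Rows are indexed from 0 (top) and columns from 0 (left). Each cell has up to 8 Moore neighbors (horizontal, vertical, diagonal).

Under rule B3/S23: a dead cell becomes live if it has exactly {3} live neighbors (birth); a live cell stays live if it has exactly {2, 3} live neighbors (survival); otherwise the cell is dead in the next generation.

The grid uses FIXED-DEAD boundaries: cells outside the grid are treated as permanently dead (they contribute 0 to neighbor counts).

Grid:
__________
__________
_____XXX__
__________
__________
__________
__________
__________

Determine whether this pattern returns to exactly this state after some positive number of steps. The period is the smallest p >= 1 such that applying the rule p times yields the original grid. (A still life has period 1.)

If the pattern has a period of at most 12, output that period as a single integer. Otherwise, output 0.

Simulating and comparing each generation to the original:
Gen 0 (original, given above): 3 live cells
Gen 1: 3 live cells, differs from original
Gen 2: 3 live cells, MATCHES original -> period = 2

Answer: 2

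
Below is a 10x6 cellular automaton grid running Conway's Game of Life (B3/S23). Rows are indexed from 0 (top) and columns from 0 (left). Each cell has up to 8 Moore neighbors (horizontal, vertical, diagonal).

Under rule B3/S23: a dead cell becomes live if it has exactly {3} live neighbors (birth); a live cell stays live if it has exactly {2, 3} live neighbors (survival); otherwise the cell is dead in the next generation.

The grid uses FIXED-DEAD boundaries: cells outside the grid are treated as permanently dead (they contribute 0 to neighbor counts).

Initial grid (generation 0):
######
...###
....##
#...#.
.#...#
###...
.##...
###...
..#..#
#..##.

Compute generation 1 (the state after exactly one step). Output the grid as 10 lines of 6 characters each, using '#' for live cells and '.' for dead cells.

Answer: .##..#
.#....
......
....#.
..#...
#.....
...#..
#..#..
#.#.#.
...##.

Derivation:
Simulating step by step:
Generation 0 (given above): 28 live cells
Generation 1: 15 live cells
(generation 1 grid is the final answer)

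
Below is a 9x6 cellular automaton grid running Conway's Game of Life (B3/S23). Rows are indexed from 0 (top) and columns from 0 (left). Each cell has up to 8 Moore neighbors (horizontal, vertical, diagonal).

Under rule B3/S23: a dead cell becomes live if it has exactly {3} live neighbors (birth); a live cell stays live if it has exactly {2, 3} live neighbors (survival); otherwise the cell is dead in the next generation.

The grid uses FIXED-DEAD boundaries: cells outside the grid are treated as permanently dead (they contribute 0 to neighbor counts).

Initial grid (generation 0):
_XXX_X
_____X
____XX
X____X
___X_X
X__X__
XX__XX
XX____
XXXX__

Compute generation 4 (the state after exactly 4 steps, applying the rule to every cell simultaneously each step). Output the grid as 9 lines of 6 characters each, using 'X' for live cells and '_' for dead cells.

Simulating step by step:
Generation 0 (given above): 23 live cells
Generation 1: 19 live cells
__X_X_
__XX_X
____XX
_____X
______
XXXX_X
__X_X_
___XX_
X_X___
Generation 2: 20 live cells
__X_X_
__X__X
___X_X
____XX
_XX_X_
_XXXX_
_____X
_XX_X_
___X__
Generation 3: 17 live cells
___X__
__X__X
___X_X
__X__X
_X____
_X__XX
_____X
__XXX_
__XX__
Generation 4: 19 live cells
(generation 4 grid is the final answer)

Answer: ______
__XX__
__XX_X
__X_X_
_XX_XX
____XX
__X__X
__X_X_
__X_X_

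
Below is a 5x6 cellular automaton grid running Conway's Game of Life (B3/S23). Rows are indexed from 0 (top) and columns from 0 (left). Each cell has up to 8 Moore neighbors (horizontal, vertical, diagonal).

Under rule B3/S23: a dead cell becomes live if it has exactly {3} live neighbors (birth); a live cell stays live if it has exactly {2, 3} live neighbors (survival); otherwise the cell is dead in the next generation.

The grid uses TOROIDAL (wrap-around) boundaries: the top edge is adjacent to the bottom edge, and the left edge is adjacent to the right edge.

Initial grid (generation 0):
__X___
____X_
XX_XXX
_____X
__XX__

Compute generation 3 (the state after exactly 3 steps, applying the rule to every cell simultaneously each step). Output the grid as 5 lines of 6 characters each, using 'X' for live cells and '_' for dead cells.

Simulating step by step:
Generation 0 (given above): 10 live cells
Generation 1: 11 live cells
__X___
XXX_X_
X__X__
_X___X
__XX__
Generation 2: 12 live cells
______
X_X__X
___XX_
XX_XX_
_XXX__
Generation 3: 12 live cells
(generation 3 grid is the final answer)

Answer: X__X__
___XXX
______
XX___X
XX_XX_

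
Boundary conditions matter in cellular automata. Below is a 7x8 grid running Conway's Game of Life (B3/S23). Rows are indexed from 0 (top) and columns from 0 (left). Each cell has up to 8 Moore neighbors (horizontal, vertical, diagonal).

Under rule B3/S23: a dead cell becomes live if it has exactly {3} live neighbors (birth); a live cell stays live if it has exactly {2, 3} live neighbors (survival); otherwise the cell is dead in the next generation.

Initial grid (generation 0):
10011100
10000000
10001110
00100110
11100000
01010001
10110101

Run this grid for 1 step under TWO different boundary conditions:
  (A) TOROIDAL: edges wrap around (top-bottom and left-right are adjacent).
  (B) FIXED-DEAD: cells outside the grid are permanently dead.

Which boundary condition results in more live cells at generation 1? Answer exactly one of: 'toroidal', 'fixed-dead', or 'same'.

Answer: toroidal

Derivation:
Under TOROIDAL boundary, generation 1:
10110110
11010010
01001010
10111010
10010011
00011011
00000101
Population = 27

Under FIXED-DEAD boundary, generation 1:
00001000
11010010
01001010
10111010
10010010
00011010
01111010
Population = 24

Comparison: toroidal=27, fixed-dead=24 -> toroidal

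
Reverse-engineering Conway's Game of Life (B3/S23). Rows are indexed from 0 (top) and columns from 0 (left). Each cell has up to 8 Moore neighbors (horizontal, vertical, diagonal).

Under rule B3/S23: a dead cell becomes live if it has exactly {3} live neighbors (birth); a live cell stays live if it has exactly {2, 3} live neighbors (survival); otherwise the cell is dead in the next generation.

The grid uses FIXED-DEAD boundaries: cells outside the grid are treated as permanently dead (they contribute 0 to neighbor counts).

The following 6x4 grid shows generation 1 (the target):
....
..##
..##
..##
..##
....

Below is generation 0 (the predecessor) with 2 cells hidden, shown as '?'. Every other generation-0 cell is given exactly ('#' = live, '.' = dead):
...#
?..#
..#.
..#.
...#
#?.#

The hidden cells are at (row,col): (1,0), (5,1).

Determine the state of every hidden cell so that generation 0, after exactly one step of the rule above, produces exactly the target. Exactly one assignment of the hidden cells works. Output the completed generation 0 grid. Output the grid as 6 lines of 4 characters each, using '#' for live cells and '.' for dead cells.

Hidden generation-0 cells (in order): (1,0), (5,1).
A hidden cell only influences target cells in its own 3x3 neighborhood. Try each of the 2^2 = 4 assignments, step the completed generation 0 forward once under B3/S23, and compare with the target:
  (1,0)=. (5,1)=. -> step reproduces the target at every cell -> ACCEPT
  (1,0)=. (5,1)=# -> step gives (4,1)='#' but target has '.' -> reject
  (1,0)=# (5,1)=. -> step gives (2,1)='#' but target has '.' -> reject
  (1,0)=# (5,1)=# -> step gives (2,1)='#' but target has '.' -> reject
Unique solution: (1,0)=dead, (5,1)=dead.
Check: live-neighbor counts of every cell in the completed generation 0:
0021
0132
0223
0223
1232
0121
Applying B3/S23 to generation 0 with these counts gives:
....
..##
..##
..##
..##
....
which matches the target exactly.

Answer: ...#
...#
..#.
..#.
...#
#..#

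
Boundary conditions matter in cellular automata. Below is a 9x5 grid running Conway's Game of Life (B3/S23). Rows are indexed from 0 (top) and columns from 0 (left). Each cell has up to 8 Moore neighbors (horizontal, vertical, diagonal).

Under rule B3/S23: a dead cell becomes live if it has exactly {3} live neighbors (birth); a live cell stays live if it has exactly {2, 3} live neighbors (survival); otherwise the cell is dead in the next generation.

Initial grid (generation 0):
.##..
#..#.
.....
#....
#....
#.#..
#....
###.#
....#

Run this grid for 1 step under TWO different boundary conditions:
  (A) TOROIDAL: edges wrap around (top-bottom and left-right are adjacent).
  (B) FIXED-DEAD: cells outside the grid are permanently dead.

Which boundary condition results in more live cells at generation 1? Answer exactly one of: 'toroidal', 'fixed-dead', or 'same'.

Answer: toroidal

Derivation:
Under TOROIDAL boundary, generation 1:
#####
.##..
....#
.....
#...#
#...#
..##.
.#.##
....#
Population = 18

Under FIXED-DEAD boundary, generation 1:
.##..
.##..
.....
.....
#....
#....
#.##.
##.#.
.#.#.
Population = 14

Comparison: toroidal=18, fixed-dead=14 -> toroidal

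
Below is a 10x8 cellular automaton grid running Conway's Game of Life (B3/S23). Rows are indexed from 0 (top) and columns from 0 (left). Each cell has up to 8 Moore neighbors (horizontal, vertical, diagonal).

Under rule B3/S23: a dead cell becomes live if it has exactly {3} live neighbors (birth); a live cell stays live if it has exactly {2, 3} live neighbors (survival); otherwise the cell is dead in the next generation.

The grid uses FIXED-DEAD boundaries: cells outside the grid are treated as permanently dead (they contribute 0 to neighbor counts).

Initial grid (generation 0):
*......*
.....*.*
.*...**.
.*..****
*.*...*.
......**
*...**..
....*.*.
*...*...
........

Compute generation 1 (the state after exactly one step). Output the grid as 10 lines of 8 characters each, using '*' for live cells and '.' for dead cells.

Simulating step by step:
Generation 0 (given above): 24 live cells
Generation 1: 17 live cells
(generation 1 grid is the final answer)

Answer: ......*.
.....*.*
........
***.*..*
.*......
.*....**
....*..*
...**...
.....*..
........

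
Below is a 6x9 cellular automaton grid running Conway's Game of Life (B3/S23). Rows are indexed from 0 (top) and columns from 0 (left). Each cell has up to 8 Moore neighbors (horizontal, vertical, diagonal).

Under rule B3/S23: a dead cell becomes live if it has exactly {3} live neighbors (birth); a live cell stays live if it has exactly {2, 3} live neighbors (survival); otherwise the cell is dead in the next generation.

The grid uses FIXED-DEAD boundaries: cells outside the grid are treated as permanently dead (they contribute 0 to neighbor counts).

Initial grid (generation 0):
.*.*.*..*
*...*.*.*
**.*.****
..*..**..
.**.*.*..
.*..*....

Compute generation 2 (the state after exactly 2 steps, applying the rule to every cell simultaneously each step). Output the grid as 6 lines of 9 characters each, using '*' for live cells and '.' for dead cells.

Answer: ....*....
*..*...**
*.**.....
*........
*...**...
.*.***...

Derivation:
Simulating step by step:
Generation 0 (given above): 24 live cells
Generation 1: 20 live cells
....**.*.
*..*....*
****....*
*........
.**.*.*..
.***.*...
Generation 2: 16 live cells
(generation 2 grid is the final answer)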